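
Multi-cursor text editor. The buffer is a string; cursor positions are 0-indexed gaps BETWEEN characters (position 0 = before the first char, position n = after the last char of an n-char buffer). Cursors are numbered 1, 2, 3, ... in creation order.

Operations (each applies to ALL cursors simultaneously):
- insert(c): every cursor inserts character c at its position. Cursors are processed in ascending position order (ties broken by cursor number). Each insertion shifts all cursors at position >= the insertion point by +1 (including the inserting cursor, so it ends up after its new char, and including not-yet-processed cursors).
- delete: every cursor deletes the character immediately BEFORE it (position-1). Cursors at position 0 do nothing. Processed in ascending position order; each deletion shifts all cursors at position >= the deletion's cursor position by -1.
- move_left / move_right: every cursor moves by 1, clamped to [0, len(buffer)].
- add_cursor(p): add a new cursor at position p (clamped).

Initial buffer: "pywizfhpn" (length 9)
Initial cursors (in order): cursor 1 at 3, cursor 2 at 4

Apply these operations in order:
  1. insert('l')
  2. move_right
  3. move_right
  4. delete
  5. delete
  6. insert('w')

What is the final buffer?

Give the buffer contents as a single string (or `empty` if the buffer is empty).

After op 1 (insert('l')): buffer="pywlilzfhpn" (len 11), cursors c1@4 c2@6, authorship ...1.2.....
After op 2 (move_right): buffer="pywlilzfhpn" (len 11), cursors c1@5 c2@7, authorship ...1.2.....
After op 3 (move_right): buffer="pywlilzfhpn" (len 11), cursors c1@6 c2@8, authorship ...1.2.....
After op 4 (delete): buffer="pywlizhpn" (len 9), cursors c1@5 c2@6, authorship ...1.....
After op 5 (delete): buffer="pywlhpn" (len 7), cursors c1@4 c2@4, authorship ...1...
After op 6 (insert('w')): buffer="pywlwwhpn" (len 9), cursors c1@6 c2@6, authorship ...112...

Answer: pywlwwhpn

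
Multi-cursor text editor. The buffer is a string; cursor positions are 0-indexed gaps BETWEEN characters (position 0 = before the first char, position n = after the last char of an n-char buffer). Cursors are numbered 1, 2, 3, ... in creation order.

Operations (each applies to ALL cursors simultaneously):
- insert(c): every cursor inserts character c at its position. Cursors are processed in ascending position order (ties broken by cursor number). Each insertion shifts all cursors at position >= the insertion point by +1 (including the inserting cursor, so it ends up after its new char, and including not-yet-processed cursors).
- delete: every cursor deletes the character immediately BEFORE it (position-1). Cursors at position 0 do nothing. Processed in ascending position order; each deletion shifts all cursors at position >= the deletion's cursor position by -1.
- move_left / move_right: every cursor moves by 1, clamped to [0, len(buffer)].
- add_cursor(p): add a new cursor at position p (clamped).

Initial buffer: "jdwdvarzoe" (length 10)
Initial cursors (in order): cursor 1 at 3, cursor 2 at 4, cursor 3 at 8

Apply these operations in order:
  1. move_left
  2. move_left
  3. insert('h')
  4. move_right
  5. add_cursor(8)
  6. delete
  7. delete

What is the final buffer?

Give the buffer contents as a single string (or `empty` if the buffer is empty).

Answer: jdzoe

Derivation:
After op 1 (move_left): buffer="jdwdvarzoe" (len 10), cursors c1@2 c2@3 c3@7, authorship ..........
After op 2 (move_left): buffer="jdwdvarzoe" (len 10), cursors c1@1 c2@2 c3@6, authorship ..........
After op 3 (insert('h')): buffer="jhdhwdvahrzoe" (len 13), cursors c1@2 c2@4 c3@9, authorship .1.2....3....
After op 4 (move_right): buffer="jhdhwdvahrzoe" (len 13), cursors c1@3 c2@5 c3@10, authorship .1.2....3....
After op 5 (add_cursor(8)): buffer="jhdhwdvahrzoe" (len 13), cursors c1@3 c2@5 c4@8 c3@10, authorship .1.2....3....
After op 6 (delete): buffer="jhhdvhzoe" (len 9), cursors c1@2 c2@3 c4@5 c3@6, authorship .12..3...
After op 7 (delete): buffer="jdzoe" (len 5), cursors c1@1 c2@1 c3@2 c4@2, authorship .....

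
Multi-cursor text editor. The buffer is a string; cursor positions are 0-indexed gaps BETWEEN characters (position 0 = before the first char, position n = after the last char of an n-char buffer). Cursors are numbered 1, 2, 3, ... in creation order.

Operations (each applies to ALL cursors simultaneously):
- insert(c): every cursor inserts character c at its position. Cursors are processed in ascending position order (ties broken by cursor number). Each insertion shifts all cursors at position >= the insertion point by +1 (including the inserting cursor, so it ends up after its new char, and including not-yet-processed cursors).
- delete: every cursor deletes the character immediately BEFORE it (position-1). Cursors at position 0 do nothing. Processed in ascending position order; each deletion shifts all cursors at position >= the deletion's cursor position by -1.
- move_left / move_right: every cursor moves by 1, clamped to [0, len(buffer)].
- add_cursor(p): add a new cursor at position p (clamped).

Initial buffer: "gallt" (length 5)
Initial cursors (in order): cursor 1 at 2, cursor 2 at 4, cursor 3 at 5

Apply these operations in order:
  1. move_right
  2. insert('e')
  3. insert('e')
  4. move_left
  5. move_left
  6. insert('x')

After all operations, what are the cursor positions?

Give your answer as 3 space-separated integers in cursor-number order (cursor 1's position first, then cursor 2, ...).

Answer: 4 12 12

Derivation:
After op 1 (move_right): buffer="gallt" (len 5), cursors c1@3 c2@5 c3@5, authorship .....
After op 2 (insert('e')): buffer="galeltee" (len 8), cursors c1@4 c2@8 c3@8, authorship ...1..23
After op 3 (insert('e')): buffer="galeelteeee" (len 11), cursors c1@5 c2@11 c3@11, authorship ...11..2323
After op 4 (move_left): buffer="galeelteeee" (len 11), cursors c1@4 c2@10 c3@10, authorship ...11..2323
After op 5 (move_left): buffer="galeelteeee" (len 11), cursors c1@3 c2@9 c3@9, authorship ...11..2323
After op 6 (insert('x')): buffer="galxeelteexxee" (len 14), cursors c1@4 c2@12 c3@12, authorship ...111..232323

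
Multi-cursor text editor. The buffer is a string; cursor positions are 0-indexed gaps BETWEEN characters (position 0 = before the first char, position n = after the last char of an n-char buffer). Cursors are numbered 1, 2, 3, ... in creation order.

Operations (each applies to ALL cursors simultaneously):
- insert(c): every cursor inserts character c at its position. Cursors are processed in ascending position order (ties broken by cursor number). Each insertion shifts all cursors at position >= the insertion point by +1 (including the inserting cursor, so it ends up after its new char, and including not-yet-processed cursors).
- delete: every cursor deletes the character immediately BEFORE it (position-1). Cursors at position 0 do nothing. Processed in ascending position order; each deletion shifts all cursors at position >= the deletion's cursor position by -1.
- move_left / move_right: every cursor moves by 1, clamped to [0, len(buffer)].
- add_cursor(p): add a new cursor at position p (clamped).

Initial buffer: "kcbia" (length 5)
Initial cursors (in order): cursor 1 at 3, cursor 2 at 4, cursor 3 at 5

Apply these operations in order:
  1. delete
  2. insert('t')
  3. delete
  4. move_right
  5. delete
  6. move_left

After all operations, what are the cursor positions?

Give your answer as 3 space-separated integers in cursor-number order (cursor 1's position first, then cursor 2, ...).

After op 1 (delete): buffer="kc" (len 2), cursors c1@2 c2@2 c3@2, authorship ..
After op 2 (insert('t')): buffer="kcttt" (len 5), cursors c1@5 c2@5 c3@5, authorship ..123
After op 3 (delete): buffer="kc" (len 2), cursors c1@2 c2@2 c3@2, authorship ..
After op 4 (move_right): buffer="kc" (len 2), cursors c1@2 c2@2 c3@2, authorship ..
After op 5 (delete): buffer="" (len 0), cursors c1@0 c2@0 c3@0, authorship 
After op 6 (move_left): buffer="" (len 0), cursors c1@0 c2@0 c3@0, authorship 

Answer: 0 0 0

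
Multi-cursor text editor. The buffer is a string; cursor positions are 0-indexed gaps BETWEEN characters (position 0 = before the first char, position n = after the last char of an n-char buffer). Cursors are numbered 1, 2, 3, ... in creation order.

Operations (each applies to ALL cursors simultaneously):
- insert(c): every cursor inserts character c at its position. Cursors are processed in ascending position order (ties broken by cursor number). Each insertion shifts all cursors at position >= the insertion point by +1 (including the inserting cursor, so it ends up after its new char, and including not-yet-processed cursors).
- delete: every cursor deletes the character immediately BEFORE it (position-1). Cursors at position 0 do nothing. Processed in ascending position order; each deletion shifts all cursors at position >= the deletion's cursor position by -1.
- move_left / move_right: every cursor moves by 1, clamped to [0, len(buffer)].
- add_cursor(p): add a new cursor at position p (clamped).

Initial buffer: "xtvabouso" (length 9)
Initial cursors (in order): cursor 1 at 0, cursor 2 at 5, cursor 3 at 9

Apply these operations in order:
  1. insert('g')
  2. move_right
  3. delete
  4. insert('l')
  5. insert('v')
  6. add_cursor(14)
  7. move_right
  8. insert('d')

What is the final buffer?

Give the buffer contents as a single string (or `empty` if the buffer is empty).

Answer: glvtdvabglvudsolvdd

Derivation:
After op 1 (insert('g')): buffer="gxtvabgousog" (len 12), cursors c1@1 c2@7 c3@12, authorship 1.....2....3
After op 2 (move_right): buffer="gxtvabgousog" (len 12), cursors c1@2 c2@8 c3@12, authorship 1.....2....3
After op 3 (delete): buffer="gtvabguso" (len 9), cursors c1@1 c2@6 c3@9, authorship 1....2...
After op 4 (insert('l')): buffer="gltvabglusol" (len 12), cursors c1@2 c2@8 c3@12, authorship 11....22...3
After op 5 (insert('v')): buffer="glvtvabglvusolv" (len 15), cursors c1@3 c2@10 c3@15, authorship 111....222...33
After op 6 (add_cursor(14)): buffer="glvtvabglvusolv" (len 15), cursors c1@3 c2@10 c4@14 c3@15, authorship 111....222...33
After op 7 (move_right): buffer="glvtvabglvusolv" (len 15), cursors c1@4 c2@11 c3@15 c4@15, authorship 111....222...33
After op 8 (insert('d')): buffer="glvtdvabglvudsolvdd" (len 19), cursors c1@5 c2@13 c3@19 c4@19, authorship 111.1...222.2..3334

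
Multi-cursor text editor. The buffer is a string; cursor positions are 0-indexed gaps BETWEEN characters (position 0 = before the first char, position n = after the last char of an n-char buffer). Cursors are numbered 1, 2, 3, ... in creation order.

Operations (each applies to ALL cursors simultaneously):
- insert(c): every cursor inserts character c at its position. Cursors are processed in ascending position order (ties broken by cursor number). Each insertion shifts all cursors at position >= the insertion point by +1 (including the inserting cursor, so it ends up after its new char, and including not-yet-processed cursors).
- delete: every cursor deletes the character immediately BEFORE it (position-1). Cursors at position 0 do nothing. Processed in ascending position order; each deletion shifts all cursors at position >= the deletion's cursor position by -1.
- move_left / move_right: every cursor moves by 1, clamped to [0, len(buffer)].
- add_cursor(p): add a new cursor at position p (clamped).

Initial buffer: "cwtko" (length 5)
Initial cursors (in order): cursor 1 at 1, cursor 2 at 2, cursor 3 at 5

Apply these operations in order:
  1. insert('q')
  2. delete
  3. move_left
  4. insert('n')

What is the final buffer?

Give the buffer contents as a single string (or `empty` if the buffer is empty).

After op 1 (insert('q')): buffer="cqwqtkoq" (len 8), cursors c1@2 c2@4 c3@8, authorship .1.2...3
After op 2 (delete): buffer="cwtko" (len 5), cursors c1@1 c2@2 c3@5, authorship .....
After op 3 (move_left): buffer="cwtko" (len 5), cursors c1@0 c2@1 c3@4, authorship .....
After op 4 (insert('n')): buffer="ncnwtkno" (len 8), cursors c1@1 c2@3 c3@7, authorship 1.2...3.

Answer: ncnwtkno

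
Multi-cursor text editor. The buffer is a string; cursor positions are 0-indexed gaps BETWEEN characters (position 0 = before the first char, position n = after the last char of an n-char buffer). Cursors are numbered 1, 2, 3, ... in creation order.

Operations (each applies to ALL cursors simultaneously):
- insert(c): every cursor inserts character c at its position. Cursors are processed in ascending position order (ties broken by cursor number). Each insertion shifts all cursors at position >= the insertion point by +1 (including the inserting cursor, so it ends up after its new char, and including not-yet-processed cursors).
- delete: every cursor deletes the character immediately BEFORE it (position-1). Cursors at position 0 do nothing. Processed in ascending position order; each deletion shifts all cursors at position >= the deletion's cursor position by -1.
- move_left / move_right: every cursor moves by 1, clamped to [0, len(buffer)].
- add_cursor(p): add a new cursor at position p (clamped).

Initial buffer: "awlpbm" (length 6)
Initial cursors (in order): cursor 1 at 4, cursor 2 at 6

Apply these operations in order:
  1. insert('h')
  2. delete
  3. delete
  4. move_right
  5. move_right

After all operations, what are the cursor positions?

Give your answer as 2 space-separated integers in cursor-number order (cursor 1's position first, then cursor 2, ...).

After op 1 (insert('h')): buffer="awlphbmh" (len 8), cursors c1@5 c2@8, authorship ....1..2
After op 2 (delete): buffer="awlpbm" (len 6), cursors c1@4 c2@6, authorship ......
After op 3 (delete): buffer="awlb" (len 4), cursors c1@3 c2@4, authorship ....
After op 4 (move_right): buffer="awlb" (len 4), cursors c1@4 c2@4, authorship ....
After op 5 (move_right): buffer="awlb" (len 4), cursors c1@4 c2@4, authorship ....

Answer: 4 4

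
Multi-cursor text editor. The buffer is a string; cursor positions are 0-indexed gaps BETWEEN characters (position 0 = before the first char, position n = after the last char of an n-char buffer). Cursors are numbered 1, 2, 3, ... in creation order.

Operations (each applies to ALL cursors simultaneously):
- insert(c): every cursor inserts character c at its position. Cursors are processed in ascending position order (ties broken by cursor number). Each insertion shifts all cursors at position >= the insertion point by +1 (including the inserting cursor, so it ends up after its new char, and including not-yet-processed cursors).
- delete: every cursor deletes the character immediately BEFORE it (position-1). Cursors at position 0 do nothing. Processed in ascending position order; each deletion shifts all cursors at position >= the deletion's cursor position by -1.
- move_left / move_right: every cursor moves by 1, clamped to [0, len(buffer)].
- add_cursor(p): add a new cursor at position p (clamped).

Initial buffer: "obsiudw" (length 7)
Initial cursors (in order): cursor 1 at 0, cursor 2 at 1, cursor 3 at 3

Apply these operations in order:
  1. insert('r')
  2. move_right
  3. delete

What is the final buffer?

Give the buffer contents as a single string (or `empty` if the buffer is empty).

After op 1 (insert('r')): buffer="rorbsriudw" (len 10), cursors c1@1 c2@3 c3@6, authorship 1.2..3....
After op 2 (move_right): buffer="rorbsriudw" (len 10), cursors c1@2 c2@4 c3@7, authorship 1.2..3....
After op 3 (delete): buffer="rrsrudw" (len 7), cursors c1@1 c2@2 c3@4, authorship 12.3...

Answer: rrsrudw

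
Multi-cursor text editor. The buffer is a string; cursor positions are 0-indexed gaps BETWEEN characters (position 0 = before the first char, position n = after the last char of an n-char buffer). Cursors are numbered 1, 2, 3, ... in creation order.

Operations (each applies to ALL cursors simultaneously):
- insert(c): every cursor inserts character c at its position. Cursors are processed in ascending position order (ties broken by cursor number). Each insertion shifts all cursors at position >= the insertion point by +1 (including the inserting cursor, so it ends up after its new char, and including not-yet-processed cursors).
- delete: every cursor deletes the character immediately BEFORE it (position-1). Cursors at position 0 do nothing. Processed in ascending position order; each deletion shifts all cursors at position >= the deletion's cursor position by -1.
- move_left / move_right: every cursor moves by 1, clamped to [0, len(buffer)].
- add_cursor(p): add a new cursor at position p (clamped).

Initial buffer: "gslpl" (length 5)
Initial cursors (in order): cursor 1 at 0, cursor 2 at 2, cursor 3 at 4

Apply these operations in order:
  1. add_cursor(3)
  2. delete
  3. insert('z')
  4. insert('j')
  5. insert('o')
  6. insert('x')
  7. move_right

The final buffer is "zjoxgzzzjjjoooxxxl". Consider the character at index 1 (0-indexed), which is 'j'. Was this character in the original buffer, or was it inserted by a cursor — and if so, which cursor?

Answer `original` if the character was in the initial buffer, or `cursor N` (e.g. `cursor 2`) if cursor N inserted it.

Answer: cursor 1

Derivation:
After op 1 (add_cursor(3)): buffer="gslpl" (len 5), cursors c1@0 c2@2 c4@3 c3@4, authorship .....
After op 2 (delete): buffer="gl" (len 2), cursors c1@0 c2@1 c3@1 c4@1, authorship ..
After op 3 (insert('z')): buffer="zgzzzl" (len 6), cursors c1@1 c2@5 c3@5 c4@5, authorship 1.234.
After op 4 (insert('j')): buffer="zjgzzzjjjl" (len 10), cursors c1@2 c2@9 c3@9 c4@9, authorship 11.234234.
After op 5 (insert('o')): buffer="zjogzzzjjjoool" (len 14), cursors c1@3 c2@13 c3@13 c4@13, authorship 111.234234234.
After op 6 (insert('x')): buffer="zjoxgzzzjjjoooxxxl" (len 18), cursors c1@4 c2@17 c3@17 c4@17, authorship 1111.234234234234.
After op 7 (move_right): buffer="zjoxgzzzjjjoooxxxl" (len 18), cursors c1@5 c2@18 c3@18 c4@18, authorship 1111.234234234234.
Authorship (.=original, N=cursor N): 1 1 1 1 . 2 3 4 2 3 4 2 3 4 2 3 4 .
Index 1: author = 1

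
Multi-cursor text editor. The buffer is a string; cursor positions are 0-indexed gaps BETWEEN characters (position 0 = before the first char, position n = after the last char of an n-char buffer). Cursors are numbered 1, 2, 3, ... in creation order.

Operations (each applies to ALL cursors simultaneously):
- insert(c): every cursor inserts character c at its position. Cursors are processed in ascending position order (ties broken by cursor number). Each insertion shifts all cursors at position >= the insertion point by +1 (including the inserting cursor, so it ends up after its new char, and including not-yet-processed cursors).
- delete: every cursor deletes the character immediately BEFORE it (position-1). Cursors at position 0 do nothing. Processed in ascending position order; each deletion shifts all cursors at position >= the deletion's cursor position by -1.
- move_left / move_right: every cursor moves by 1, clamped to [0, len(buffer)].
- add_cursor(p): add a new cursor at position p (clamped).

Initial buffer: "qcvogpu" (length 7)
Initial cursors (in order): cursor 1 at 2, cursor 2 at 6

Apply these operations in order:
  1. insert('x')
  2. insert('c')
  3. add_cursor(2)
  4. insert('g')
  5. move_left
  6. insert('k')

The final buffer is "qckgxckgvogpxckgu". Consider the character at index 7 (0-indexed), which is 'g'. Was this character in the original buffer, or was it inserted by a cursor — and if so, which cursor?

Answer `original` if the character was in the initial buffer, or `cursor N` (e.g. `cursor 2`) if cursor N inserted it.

Answer: cursor 1

Derivation:
After op 1 (insert('x')): buffer="qcxvogpxu" (len 9), cursors c1@3 c2@8, authorship ..1....2.
After op 2 (insert('c')): buffer="qcxcvogpxcu" (len 11), cursors c1@4 c2@10, authorship ..11....22.
After op 3 (add_cursor(2)): buffer="qcxcvogpxcu" (len 11), cursors c3@2 c1@4 c2@10, authorship ..11....22.
After op 4 (insert('g')): buffer="qcgxcgvogpxcgu" (len 14), cursors c3@3 c1@6 c2@13, authorship ..3111....222.
After op 5 (move_left): buffer="qcgxcgvogpxcgu" (len 14), cursors c3@2 c1@5 c2@12, authorship ..3111....222.
After op 6 (insert('k')): buffer="qckgxckgvogpxckgu" (len 17), cursors c3@3 c1@7 c2@15, authorship ..331111....2222.
Authorship (.=original, N=cursor N): . . 3 3 1 1 1 1 . . . . 2 2 2 2 .
Index 7: author = 1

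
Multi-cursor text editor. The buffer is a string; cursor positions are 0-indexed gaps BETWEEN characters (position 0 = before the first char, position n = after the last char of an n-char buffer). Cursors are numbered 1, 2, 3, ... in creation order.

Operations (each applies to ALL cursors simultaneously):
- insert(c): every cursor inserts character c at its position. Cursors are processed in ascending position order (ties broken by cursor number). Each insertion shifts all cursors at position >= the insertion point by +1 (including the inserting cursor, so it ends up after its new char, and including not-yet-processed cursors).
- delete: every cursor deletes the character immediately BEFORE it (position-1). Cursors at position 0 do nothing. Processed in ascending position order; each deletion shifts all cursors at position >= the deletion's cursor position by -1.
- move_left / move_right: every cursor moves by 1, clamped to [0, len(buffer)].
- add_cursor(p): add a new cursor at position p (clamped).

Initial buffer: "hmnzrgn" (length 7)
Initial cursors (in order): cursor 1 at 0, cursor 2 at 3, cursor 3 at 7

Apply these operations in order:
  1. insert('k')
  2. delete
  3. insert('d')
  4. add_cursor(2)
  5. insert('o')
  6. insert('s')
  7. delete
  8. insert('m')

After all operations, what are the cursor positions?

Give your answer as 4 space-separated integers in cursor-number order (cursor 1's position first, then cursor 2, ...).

Answer: 3 11 18 6

Derivation:
After op 1 (insert('k')): buffer="khmnkzrgnk" (len 10), cursors c1@1 c2@5 c3@10, authorship 1...2....3
After op 2 (delete): buffer="hmnzrgn" (len 7), cursors c1@0 c2@3 c3@7, authorship .......
After op 3 (insert('d')): buffer="dhmndzrgnd" (len 10), cursors c1@1 c2@5 c3@10, authorship 1...2....3
After op 4 (add_cursor(2)): buffer="dhmndzrgnd" (len 10), cursors c1@1 c4@2 c2@5 c3@10, authorship 1...2....3
After op 5 (insert('o')): buffer="dohomndozrgndo" (len 14), cursors c1@2 c4@4 c2@8 c3@14, authorship 11.4..22....33
After op 6 (insert('s')): buffer="doshosmndoszrgndos" (len 18), cursors c1@3 c4@6 c2@11 c3@18, authorship 111.44..222....333
After op 7 (delete): buffer="dohomndozrgndo" (len 14), cursors c1@2 c4@4 c2@8 c3@14, authorship 11.4..22....33
After op 8 (insert('m')): buffer="domhommndomzrgndom" (len 18), cursors c1@3 c4@6 c2@11 c3@18, authorship 111.44..222....333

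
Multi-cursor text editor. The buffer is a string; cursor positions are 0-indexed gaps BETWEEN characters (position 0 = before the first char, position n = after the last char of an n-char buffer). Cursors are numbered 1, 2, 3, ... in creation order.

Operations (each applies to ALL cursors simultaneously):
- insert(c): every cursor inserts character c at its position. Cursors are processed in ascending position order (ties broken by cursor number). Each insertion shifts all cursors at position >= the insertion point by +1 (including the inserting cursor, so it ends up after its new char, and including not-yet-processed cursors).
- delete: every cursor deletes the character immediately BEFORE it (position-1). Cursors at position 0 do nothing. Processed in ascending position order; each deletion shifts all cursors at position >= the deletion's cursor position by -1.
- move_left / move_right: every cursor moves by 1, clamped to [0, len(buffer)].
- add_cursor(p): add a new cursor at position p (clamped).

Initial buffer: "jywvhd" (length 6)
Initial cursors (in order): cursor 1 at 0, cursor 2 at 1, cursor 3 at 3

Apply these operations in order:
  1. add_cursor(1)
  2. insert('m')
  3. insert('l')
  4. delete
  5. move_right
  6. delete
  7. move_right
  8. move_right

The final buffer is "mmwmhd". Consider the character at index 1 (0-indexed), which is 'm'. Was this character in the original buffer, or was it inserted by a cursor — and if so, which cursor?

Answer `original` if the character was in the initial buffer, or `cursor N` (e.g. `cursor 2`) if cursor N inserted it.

After op 1 (add_cursor(1)): buffer="jywvhd" (len 6), cursors c1@0 c2@1 c4@1 c3@3, authorship ......
After op 2 (insert('m')): buffer="mjmmywmvhd" (len 10), cursors c1@1 c2@4 c4@4 c3@7, authorship 1.24..3...
After op 3 (insert('l')): buffer="mljmmllywmlvhd" (len 14), cursors c1@2 c2@7 c4@7 c3@11, authorship 11.2424..33...
After op 4 (delete): buffer="mjmmywmvhd" (len 10), cursors c1@1 c2@4 c4@4 c3@7, authorship 1.24..3...
After op 5 (move_right): buffer="mjmmywmvhd" (len 10), cursors c1@2 c2@5 c4@5 c3@8, authorship 1.24..3...
After op 6 (delete): buffer="mmwmhd" (len 6), cursors c1@1 c2@2 c4@2 c3@4, authorship 12.3..
After op 7 (move_right): buffer="mmwmhd" (len 6), cursors c1@2 c2@3 c4@3 c3@5, authorship 12.3..
After op 8 (move_right): buffer="mmwmhd" (len 6), cursors c1@3 c2@4 c4@4 c3@6, authorship 12.3..
Authorship (.=original, N=cursor N): 1 2 . 3 . .
Index 1: author = 2

Answer: cursor 2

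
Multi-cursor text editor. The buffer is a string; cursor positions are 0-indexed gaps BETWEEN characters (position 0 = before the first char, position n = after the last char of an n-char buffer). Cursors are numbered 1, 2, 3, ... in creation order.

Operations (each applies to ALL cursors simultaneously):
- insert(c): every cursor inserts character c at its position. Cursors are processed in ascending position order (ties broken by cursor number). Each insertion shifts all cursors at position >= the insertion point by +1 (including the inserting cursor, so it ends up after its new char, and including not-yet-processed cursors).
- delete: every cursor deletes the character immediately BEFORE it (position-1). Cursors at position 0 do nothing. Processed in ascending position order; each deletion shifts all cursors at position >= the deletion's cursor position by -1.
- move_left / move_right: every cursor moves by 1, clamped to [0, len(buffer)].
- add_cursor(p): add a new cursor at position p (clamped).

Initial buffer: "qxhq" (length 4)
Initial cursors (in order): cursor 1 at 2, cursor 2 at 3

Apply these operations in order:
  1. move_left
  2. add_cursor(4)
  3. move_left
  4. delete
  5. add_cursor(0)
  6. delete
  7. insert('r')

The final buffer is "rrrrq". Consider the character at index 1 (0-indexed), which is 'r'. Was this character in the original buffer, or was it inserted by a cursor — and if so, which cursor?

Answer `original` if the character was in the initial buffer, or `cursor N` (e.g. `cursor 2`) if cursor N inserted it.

After op 1 (move_left): buffer="qxhq" (len 4), cursors c1@1 c2@2, authorship ....
After op 2 (add_cursor(4)): buffer="qxhq" (len 4), cursors c1@1 c2@2 c3@4, authorship ....
After op 3 (move_left): buffer="qxhq" (len 4), cursors c1@0 c2@1 c3@3, authorship ....
After op 4 (delete): buffer="xq" (len 2), cursors c1@0 c2@0 c3@1, authorship ..
After op 5 (add_cursor(0)): buffer="xq" (len 2), cursors c1@0 c2@0 c4@0 c3@1, authorship ..
After op 6 (delete): buffer="q" (len 1), cursors c1@0 c2@0 c3@0 c4@0, authorship .
After op 7 (insert('r')): buffer="rrrrq" (len 5), cursors c1@4 c2@4 c3@4 c4@4, authorship 1234.
Authorship (.=original, N=cursor N): 1 2 3 4 .
Index 1: author = 2

Answer: cursor 2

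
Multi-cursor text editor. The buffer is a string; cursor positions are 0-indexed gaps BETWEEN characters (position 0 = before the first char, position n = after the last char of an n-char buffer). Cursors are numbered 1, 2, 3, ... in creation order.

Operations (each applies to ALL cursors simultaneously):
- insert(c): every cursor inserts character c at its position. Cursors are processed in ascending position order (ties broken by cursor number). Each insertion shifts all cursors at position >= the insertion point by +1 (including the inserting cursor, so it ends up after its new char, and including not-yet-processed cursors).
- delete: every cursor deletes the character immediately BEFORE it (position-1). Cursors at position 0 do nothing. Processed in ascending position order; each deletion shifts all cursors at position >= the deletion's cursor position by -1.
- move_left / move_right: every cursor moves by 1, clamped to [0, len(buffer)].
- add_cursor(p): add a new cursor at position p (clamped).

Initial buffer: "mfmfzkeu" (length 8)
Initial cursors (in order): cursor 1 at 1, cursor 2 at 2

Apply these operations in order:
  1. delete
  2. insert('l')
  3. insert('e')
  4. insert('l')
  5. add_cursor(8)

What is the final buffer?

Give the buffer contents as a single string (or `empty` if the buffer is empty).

Answer: lleellmfzkeu

Derivation:
After op 1 (delete): buffer="mfzkeu" (len 6), cursors c1@0 c2@0, authorship ......
After op 2 (insert('l')): buffer="llmfzkeu" (len 8), cursors c1@2 c2@2, authorship 12......
After op 3 (insert('e')): buffer="lleemfzkeu" (len 10), cursors c1@4 c2@4, authorship 1212......
After op 4 (insert('l')): buffer="lleellmfzkeu" (len 12), cursors c1@6 c2@6, authorship 121212......
After op 5 (add_cursor(8)): buffer="lleellmfzkeu" (len 12), cursors c1@6 c2@6 c3@8, authorship 121212......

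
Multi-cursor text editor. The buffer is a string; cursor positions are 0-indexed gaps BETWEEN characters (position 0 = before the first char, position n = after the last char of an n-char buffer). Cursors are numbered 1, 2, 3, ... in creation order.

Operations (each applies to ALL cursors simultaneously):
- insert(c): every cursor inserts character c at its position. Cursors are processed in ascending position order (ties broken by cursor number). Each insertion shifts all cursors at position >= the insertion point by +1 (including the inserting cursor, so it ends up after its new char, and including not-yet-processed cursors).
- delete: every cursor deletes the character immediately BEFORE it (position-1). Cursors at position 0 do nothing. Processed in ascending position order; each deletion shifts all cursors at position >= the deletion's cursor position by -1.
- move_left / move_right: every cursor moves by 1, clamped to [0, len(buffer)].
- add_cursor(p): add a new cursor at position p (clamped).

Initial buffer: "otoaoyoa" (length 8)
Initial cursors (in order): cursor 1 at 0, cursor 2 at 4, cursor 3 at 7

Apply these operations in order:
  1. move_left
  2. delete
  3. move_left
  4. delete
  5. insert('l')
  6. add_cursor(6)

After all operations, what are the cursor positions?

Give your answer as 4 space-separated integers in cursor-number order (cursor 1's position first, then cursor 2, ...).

Answer: 2 2 4 6

Derivation:
After op 1 (move_left): buffer="otoaoyoa" (len 8), cursors c1@0 c2@3 c3@6, authorship ........
After op 2 (delete): buffer="otaooa" (len 6), cursors c1@0 c2@2 c3@4, authorship ......
After op 3 (move_left): buffer="otaooa" (len 6), cursors c1@0 c2@1 c3@3, authorship ......
After op 4 (delete): buffer="tooa" (len 4), cursors c1@0 c2@0 c3@1, authorship ....
After op 5 (insert('l')): buffer="lltlooa" (len 7), cursors c1@2 c2@2 c3@4, authorship 12.3...
After op 6 (add_cursor(6)): buffer="lltlooa" (len 7), cursors c1@2 c2@2 c3@4 c4@6, authorship 12.3...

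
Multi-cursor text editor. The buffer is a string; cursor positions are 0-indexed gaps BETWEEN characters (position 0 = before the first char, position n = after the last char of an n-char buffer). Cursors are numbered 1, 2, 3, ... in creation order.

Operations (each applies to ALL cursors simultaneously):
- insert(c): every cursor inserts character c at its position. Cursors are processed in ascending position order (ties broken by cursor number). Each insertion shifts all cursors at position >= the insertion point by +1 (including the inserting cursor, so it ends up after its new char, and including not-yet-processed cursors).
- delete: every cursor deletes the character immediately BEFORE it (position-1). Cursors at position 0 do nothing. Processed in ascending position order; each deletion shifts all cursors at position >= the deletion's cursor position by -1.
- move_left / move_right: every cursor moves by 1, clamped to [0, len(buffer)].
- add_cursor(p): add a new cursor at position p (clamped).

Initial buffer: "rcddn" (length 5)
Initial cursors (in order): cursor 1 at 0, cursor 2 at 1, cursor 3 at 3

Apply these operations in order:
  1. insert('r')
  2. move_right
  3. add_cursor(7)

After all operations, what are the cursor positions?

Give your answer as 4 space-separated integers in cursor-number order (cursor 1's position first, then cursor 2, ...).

Answer: 2 4 7 7

Derivation:
After op 1 (insert('r')): buffer="rrrcdrdn" (len 8), cursors c1@1 c2@3 c3@6, authorship 1.2..3..
After op 2 (move_right): buffer="rrrcdrdn" (len 8), cursors c1@2 c2@4 c3@7, authorship 1.2..3..
After op 3 (add_cursor(7)): buffer="rrrcdrdn" (len 8), cursors c1@2 c2@4 c3@7 c4@7, authorship 1.2..3..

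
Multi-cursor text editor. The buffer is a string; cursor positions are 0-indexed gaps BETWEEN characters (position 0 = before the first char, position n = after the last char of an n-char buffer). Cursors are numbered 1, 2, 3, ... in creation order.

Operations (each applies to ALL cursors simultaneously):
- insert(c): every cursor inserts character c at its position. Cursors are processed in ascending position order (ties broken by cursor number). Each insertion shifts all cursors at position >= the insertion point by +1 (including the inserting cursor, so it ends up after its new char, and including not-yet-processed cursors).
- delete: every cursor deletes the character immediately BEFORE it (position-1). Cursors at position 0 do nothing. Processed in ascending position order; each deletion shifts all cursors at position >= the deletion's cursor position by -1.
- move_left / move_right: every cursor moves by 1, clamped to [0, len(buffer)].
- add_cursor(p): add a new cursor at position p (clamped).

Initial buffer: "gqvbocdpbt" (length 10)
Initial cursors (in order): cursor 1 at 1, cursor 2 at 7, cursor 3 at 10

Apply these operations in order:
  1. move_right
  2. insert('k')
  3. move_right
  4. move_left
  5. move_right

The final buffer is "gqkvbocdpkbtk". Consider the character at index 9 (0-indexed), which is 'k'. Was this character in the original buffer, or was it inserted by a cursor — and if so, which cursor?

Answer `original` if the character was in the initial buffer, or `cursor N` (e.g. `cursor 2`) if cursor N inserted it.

Answer: cursor 2

Derivation:
After op 1 (move_right): buffer="gqvbocdpbt" (len 10), cursors c1@2 c2@8 c3@10, authorship ..........
After op 2 (insert('k')): buffer="gqkvbocdpkbtk" (len 13), cursors c1@3 c2@10 c3@13, authorship ..1......2..3
After op 3 (move_right): buffer="gqkvbocdpkbtk" (len 13), cursors c1@4 c2@11 c3@13, authorship ..1......2..3
After op 4 (move_left): buffer="gqkvbocdpkbtk" (len 13), cursors c1@3 c2@10 c3@12, authorship ..1......2..3
After op 5 (move_right): buffer="gqkvbocdpkbtk" (len 13), cursors c1@4 c2@11 c3@13, authorship ..1......2..3
Authorship (.=original, N=cursor N): . . 1 . . . . . . 2 . . 3
Index 9: author = 2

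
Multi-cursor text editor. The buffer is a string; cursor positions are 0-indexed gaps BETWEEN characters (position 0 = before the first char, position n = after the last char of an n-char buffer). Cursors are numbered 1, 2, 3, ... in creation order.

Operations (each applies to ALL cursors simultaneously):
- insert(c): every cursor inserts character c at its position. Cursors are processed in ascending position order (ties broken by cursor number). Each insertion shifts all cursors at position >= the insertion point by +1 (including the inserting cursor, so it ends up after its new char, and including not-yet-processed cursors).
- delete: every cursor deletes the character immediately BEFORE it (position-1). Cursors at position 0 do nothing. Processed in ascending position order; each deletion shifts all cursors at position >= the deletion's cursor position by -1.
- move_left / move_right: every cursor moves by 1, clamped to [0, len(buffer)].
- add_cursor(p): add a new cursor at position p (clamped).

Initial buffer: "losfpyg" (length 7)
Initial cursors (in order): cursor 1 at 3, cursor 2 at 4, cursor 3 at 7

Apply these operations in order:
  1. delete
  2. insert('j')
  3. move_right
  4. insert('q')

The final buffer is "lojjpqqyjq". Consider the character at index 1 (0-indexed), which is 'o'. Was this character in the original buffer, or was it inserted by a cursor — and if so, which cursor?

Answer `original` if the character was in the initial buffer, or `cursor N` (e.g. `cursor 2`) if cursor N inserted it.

Answer: original

Derivation:
After op 1 (delete): buffer="lopy" (len 4), cursors c1@2 c2@2 c3@4, authorship ....
After op 2 (insert('j')): buffer="lojjpyj" (len 7), cursors c1@4 c2@4 c3@7, authorship ..12..3
After op 3 (move_right): buffer="lojjpyj" (len 7), cursors c1@5 c2@5 c3@7, authorship ..12..3
After op 4 (insert('q')): buffer="lojjpqqyjq" (len 10), cursors c1@7 c2@7 c3@10, authorship ..12.12.33
Authorship (.=original, N=cursor N): . . 1 2 . 1 2 . 3 3
Index 1: author = original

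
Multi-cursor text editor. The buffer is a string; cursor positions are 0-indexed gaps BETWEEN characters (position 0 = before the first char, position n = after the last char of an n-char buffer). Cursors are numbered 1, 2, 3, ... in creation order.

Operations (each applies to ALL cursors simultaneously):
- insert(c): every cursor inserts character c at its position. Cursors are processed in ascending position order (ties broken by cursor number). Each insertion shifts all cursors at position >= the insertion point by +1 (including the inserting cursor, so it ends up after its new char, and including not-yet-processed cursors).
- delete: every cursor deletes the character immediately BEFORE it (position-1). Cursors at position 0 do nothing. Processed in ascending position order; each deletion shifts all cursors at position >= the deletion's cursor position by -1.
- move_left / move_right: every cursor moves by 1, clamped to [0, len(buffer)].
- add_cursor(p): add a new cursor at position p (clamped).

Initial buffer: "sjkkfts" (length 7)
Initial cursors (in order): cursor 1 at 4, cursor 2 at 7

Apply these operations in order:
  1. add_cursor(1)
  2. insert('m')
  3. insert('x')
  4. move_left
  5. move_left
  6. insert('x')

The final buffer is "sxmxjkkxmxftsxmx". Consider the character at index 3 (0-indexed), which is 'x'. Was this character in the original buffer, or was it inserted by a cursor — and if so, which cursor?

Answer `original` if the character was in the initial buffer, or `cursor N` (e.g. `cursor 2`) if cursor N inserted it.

Answer: cursor 3

Derivation:
After op 1 (add_cursor(1)): buffer="sjkkfts" (len 7), cursors c3@1 c1@4 c2@7, authorship .......
After op 2 (insert('m')): buffer="smjkkmftsm" (len 10), cursors c3@2 c1@6 c2@10, authorship .3...1...2
After op 3 (insert('x')): buffer="smxjkkmxftsmx" (len 13), cursors c3@3 c1@8 c2@13, authorship .33...11...22
After op 4 (move_left): buffer="smxjkkmxftsmx" (len 13), cursors c3@2 c1@7 c2@12, authorship .33...11...22
After op 5 (move_left): buffer="smxjkkmxftsmx" (len 13), cursors c3@1 c1@6 c2@11, authorship .33...11...22
After op 6 (insert('x')): buffer="sxmxjkkxmxftsxmx" (len 16), cursors c3@2 c1@8 c2@14, authorship .333...111...222
Authorship (.=original, N=cursor N): . 3 3 3 . . . 1 1 1 . . . 2 2 2
Index 3: author = 3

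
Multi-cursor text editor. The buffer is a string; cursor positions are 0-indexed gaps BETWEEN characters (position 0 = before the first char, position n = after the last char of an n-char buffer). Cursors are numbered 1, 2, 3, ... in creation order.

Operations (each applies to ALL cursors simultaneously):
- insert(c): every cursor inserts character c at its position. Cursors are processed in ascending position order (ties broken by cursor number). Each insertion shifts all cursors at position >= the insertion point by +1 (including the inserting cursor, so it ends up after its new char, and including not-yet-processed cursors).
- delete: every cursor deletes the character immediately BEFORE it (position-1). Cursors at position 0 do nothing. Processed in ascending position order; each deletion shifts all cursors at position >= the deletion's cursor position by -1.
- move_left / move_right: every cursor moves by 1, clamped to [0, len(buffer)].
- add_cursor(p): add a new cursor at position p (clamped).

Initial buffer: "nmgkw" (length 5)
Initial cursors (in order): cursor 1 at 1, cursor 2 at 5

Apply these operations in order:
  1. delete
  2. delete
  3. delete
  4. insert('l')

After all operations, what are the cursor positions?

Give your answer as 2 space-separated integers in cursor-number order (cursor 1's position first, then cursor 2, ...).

After op 1 (delete): buffer="mgk" (len 3), cursors c1@0 c2@3, authorship ...
After op 2 (delete): buffer="mg" (len 2), cursors c1@0 c2@2, authorship ..
After op 3 (delete): buffer="m" (len 1), cursors c1@0 c2@1, authorship .
After op 4 (insert('l')): buffer="lml" (len 3), cursors c1@1 c2@3, authorship 1.2

Answer: 1 3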